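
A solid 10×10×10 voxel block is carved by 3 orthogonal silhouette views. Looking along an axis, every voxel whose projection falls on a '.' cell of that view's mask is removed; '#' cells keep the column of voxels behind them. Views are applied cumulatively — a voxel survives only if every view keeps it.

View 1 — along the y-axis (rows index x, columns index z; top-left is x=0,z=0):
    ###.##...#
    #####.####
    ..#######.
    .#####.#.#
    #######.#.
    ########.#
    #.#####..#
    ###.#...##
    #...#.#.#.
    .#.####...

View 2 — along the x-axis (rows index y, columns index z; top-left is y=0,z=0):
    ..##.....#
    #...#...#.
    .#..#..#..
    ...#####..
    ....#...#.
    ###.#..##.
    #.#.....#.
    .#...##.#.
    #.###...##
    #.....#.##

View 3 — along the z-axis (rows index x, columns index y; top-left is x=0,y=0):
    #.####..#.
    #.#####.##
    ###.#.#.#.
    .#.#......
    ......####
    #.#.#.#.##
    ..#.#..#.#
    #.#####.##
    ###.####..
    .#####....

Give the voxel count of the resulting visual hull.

remaining voxels: 150

initial block: 10^3 = 1000
V1 y: intersect with XZ mask (68 set) -- 680 left
V2 x: intersect with YZ mask (39 set) -- 269 left
V3 z: intersect with XY mask (56 set) -- 150 left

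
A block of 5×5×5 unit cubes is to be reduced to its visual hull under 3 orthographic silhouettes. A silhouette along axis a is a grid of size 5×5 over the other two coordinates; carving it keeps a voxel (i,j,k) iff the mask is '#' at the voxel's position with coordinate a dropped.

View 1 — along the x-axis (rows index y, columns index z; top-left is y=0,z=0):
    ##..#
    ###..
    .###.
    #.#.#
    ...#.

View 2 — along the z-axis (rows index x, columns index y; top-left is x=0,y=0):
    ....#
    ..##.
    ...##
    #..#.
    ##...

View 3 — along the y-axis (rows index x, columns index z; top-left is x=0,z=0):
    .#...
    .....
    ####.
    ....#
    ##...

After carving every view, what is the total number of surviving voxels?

voxel count = 9

start: 5×5×5 = 125 voxels
after view 1 [x-axis, 13 of 25 cells solid] → remaining = 65
after view 2 [z-axis, 9 of 25 cells solid] → remaining = 23
after view 3 [y-axis, 8 of 25 cells solid] → remaining = 9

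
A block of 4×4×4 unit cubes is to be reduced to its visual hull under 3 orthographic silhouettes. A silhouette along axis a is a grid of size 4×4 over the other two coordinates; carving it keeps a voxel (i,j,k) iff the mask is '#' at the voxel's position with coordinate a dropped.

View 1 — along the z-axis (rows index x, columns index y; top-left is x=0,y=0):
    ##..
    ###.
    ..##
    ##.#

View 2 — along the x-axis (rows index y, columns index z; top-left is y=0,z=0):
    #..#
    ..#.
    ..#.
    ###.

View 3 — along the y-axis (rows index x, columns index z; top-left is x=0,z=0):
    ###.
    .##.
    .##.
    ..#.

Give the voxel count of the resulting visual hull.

|visual hull| = 9

start: 4×4×4 = 64 voxels
after view 1 [z-axis, 10 of 16 cells solid] → remaining = 40
after view 2 [x-axis, 7 of 16 cells solid] → remaining = 17
after view 3 [y-axis, 8 of 16 cells solid] → remaining = 9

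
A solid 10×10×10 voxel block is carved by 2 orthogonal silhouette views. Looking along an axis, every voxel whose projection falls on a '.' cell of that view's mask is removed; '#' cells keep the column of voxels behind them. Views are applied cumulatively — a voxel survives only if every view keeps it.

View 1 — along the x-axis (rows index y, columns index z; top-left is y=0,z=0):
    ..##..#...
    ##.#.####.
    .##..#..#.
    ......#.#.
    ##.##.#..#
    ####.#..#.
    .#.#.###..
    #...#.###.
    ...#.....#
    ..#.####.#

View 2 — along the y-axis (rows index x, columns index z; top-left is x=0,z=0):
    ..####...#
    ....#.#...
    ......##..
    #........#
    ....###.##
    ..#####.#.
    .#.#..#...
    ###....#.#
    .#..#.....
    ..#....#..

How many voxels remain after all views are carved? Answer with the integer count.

remaining voxels: 156

full grid |V| = 1000
  1. axis=0 (YZ plane), |mask|=46  ⇒  voxels=460
  2. axis=1 (XZ plane), |mask|=34  ⇒  voxels=156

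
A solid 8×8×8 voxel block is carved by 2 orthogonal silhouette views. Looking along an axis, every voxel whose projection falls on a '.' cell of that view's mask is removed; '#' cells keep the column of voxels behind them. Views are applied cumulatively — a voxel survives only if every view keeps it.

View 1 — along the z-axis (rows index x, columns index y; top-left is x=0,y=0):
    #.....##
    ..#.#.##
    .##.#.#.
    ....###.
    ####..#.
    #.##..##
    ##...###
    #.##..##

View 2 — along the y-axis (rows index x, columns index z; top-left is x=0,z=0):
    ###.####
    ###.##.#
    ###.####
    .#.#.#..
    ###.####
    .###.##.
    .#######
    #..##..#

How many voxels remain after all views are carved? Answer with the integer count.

remaining voxels: 197

full grid |V| = 512
V1 z: intersect with XY mask (34 set) -- 272 left
V2 y: intersect with XZ mask (46 set) -- 197 left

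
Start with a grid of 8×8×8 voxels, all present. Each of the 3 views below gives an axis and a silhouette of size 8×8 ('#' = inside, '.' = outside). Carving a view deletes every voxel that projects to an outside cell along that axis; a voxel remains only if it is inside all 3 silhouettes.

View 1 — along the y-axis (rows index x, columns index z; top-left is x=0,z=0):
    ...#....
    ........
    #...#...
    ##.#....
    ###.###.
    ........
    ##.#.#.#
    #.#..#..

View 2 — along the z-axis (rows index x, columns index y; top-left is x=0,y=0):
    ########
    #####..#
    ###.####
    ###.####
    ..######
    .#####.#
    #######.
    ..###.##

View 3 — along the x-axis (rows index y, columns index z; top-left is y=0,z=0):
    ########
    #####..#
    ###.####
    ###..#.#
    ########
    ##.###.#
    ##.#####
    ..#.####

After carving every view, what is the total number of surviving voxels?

remaining voxels: 109

start: 8×8×8 = 512 voxels
after view 1 [y-axis, 20 of 64 cells solid] → remaining = 160
after view 2 [z-axis, 52 of 64 cells solid] → remaining = 129
after view 3 [x-axis, 52 of 64 cells solid] → remaining = 109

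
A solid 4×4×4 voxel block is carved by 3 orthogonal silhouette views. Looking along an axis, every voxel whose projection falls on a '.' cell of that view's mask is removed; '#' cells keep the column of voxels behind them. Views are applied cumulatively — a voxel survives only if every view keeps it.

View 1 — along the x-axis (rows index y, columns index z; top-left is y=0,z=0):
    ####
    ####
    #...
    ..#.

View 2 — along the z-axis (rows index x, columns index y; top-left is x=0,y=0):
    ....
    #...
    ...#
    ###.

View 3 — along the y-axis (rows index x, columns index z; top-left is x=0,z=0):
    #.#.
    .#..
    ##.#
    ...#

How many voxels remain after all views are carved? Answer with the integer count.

remaining voxels: 3

before carving: 64 voxels (4×4×4)
V1 x: intersect with YZ mask (10 set) -- 40 left
V2 z: intersect with XY mask (5 set) -- 14 left
V3 y: intersect with XZ mask (7 set) -- 3 left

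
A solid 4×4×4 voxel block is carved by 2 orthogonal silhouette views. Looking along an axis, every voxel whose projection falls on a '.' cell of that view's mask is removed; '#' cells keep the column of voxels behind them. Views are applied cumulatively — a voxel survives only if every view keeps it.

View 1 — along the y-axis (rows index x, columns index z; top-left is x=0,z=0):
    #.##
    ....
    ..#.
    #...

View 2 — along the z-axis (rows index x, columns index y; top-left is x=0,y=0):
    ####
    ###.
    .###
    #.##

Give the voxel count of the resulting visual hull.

voxel count = 18

before carving: 64 voxels (4×4×4)
V1 y: intersect with XZ mask (5 set) -- 20 left
V2 z: intersect with XY mask (13 set) -- 18 left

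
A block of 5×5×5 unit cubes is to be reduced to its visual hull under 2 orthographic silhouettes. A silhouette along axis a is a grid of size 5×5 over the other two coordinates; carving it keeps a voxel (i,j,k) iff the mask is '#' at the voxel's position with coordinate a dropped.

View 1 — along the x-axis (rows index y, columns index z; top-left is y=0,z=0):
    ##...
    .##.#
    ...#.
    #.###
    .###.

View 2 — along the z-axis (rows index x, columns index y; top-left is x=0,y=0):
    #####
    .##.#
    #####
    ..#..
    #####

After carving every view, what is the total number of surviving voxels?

remaining voxels: 47

full grid |V| = 125
  1. axis=0 (YZ plane), |mask|=13  ⇒  voxels=65
  2. axis=2 (XY plane), |mask|=19  ⇒  voxels=47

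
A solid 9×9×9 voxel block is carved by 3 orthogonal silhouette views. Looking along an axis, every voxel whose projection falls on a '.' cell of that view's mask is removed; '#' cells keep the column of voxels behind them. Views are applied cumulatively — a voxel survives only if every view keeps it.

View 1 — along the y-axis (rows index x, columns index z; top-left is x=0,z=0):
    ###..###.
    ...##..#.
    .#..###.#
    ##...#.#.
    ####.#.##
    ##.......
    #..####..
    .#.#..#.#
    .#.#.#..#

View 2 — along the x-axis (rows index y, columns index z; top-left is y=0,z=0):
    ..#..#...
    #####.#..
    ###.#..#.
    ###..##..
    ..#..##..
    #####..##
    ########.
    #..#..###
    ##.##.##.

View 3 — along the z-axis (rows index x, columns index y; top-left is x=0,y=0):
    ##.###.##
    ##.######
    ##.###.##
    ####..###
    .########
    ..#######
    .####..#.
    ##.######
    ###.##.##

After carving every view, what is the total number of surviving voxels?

start: 9×9×9 = 729 voxels
step 1: project along y, AND mask (40/81) → |grid| = 360
step 2: project along x, AND mask (47/81) → |grid| = 207
step 3: project along z, AND mask (64/81) → |grid| = 162

162 voxels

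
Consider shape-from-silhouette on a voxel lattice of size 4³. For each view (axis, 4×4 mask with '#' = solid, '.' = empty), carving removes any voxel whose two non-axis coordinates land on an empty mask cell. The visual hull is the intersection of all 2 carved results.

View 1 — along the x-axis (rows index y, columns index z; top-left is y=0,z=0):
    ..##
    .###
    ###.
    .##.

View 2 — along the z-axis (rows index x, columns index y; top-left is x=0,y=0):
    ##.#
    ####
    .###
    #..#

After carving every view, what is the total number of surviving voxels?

29 voxels

start: 4×4×4 = 64 voxels
V1 x: intersect with YZ mask (10 set) -- 40 left
V2 z: intersect with XY mask (12 set) -- 29 left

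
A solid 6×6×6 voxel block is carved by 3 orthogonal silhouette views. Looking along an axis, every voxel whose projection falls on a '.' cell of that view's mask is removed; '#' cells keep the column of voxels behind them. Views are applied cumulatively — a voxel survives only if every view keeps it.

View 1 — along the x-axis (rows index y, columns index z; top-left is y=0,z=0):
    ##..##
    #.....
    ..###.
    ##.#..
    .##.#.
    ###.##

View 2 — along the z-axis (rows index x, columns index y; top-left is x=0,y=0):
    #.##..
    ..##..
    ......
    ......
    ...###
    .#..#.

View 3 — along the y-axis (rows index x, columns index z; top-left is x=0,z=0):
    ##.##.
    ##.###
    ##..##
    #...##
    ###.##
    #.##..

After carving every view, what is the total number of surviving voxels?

25 voxels

before carving: 216 voxels (6×6×6)
carve view 1 (along x, YZ-mask fill 19/36): 114 voxels remain
carve view 2 (along z, XY-mask fill 10/36): 31 voxels remain
carve view 3 (along y, XZ-mask fill 24/36): 25 voxels remain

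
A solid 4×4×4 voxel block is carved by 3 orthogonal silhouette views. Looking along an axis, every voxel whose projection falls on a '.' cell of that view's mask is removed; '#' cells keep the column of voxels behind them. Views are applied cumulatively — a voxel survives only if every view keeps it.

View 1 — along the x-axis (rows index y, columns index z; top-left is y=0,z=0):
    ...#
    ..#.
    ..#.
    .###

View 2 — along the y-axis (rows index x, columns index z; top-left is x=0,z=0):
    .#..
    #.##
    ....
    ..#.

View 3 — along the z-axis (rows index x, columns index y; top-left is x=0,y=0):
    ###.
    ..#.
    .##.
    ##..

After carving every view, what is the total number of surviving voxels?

|visual hull| = 2

start: 4×4×4 = 64 voxels
carve view 1 (along x, YZ-mask fill 6/16): 24 voxels remain
carve view 2 (along y, XZ-mask fill 5/16): 9 voxels remain
carve view 3 (along z, XY-mask fill 8/16): 2 voxels remain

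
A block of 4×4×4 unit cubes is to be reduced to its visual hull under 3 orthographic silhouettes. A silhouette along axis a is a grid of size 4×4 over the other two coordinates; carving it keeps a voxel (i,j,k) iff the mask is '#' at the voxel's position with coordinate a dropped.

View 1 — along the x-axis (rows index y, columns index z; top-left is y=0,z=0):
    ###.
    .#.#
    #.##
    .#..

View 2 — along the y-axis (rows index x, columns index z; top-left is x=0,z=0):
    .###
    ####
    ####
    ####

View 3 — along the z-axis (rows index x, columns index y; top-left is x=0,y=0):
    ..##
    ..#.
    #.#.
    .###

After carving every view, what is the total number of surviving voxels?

voxel count = 18

initial block: 4^3 = 64
step 1: project along x, AND mask (9/16) → |grid| = 36
step 2: project along y, AND mask (15/16) → |grid| = 34
step 3: project along z, AND mask (8/16) → |grid| = 18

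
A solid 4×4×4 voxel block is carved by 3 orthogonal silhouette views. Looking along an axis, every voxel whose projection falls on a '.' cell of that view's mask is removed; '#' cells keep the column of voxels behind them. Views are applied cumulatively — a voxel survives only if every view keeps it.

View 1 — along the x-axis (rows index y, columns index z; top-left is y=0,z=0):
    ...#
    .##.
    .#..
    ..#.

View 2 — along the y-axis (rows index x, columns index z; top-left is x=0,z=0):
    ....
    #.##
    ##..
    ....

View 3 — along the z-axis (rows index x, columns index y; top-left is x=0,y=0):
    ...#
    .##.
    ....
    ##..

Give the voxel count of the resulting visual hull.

before carving: 64 voxels (4×4×4)
[1] x-view keeps 5 columns → grid now 20
[2] y-view keeps 5 columns → grid now 5
[3] z-view keeps 5 columns → grid now 1

1 voxels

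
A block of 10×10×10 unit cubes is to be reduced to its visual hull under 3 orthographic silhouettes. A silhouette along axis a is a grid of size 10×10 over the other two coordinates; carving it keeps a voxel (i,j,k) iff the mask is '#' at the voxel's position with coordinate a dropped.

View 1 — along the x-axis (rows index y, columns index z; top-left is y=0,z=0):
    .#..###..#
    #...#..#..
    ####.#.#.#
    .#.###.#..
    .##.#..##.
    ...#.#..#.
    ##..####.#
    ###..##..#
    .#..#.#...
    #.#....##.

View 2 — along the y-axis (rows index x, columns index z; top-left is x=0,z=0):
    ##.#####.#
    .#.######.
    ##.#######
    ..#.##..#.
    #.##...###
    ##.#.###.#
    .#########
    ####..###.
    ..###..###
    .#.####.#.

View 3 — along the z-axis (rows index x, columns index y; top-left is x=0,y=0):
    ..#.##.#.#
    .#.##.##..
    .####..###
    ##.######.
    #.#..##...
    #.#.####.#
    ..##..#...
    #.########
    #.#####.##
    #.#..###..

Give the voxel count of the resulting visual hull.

205 voxels

start: 10×10×10 = 1000 voxels
  1. axis=0 (YZ plane), |mask|=48  ⇒  voxels=480
  2. axis=1 (XZ plane), |mask|=69  ⇒  voxels=329
  3. axis=2 (XY plane), |mask|=61  ⇒  voxels=205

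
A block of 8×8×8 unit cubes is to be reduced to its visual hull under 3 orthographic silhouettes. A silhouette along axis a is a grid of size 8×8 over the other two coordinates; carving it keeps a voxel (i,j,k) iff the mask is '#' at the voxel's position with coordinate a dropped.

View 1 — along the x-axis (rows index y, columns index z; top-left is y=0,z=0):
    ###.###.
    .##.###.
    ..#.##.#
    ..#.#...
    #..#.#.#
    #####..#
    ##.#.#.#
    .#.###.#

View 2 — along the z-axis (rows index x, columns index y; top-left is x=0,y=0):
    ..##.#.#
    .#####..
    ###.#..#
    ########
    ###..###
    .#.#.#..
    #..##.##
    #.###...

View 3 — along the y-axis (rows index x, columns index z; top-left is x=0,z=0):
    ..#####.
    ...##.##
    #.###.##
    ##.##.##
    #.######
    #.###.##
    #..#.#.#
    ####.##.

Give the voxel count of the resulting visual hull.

before carving: 512 voxels (8×8×8)
V1 x: intersect with YZ mask (37 set) -- 296 left
V2 z: intersect with XY mask (40 set) -- 181 left
V3 y: intersect with XZ mask (44 set) -- 123 left

123 voxels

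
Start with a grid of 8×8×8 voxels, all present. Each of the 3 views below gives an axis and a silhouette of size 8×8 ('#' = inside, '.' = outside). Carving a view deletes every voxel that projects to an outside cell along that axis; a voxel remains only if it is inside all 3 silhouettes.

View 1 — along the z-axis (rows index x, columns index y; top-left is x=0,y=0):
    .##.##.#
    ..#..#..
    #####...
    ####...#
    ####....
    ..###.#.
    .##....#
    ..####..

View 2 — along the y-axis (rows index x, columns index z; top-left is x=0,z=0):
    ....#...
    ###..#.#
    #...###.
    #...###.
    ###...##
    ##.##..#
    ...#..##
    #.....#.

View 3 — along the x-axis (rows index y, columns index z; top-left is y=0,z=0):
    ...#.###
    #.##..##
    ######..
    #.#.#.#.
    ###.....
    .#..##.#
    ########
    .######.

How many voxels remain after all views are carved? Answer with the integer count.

start: 8×8×8 = 512 voxels
step 1: project along z, AND mask (32/64) → |grid| = 256
step 2: project along y, AND mask (29/64) → |grid| = 112
step 3: project along x, AND mask (40/64) → |grid| = 69

voxel count = 69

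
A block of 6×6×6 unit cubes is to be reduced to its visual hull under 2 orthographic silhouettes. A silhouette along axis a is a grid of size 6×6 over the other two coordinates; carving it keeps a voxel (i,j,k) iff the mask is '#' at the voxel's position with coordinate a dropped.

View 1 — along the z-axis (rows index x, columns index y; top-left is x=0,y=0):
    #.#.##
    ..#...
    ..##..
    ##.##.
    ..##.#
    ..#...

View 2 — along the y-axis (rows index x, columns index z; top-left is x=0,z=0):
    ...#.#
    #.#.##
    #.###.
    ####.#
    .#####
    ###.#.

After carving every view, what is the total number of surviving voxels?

voxel count = 59

initial block: 6^3 = 216
carve view 1 (along z, XY-mask fill 15/36): 90 voxels remain
carve view 2 (along y, XZ-mask fill 24/36): 59 voxels remain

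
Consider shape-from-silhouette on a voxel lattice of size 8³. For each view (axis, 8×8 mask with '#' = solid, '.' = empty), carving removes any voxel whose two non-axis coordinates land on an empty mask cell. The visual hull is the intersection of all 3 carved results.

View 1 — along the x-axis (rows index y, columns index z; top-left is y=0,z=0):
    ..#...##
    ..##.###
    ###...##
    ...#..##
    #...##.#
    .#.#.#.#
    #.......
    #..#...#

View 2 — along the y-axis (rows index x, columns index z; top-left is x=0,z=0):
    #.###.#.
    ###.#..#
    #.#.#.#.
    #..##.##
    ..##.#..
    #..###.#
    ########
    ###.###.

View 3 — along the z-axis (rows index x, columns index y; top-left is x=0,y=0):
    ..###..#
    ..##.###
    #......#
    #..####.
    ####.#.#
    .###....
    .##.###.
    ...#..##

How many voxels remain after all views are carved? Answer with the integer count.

71 voxels

start: 8×8×8 = 512 voxels
V1 x: intersect with YZ mask (28 set) -- 224 left
V2 y: intersect with XZ mask (41 set) -- 139 left
V3 z: intersect with XY mask (33 set) -- 71 left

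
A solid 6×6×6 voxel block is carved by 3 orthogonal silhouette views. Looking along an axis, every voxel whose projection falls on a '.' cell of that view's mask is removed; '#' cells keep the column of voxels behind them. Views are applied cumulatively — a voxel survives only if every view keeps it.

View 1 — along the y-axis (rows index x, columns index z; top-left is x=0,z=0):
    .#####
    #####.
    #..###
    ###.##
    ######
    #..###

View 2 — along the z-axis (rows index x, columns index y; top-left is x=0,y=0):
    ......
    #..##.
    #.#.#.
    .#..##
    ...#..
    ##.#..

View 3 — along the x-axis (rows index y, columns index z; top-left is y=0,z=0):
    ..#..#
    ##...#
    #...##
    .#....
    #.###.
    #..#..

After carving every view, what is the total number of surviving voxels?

full grid |V| = 216
[1] y-view keeps 29 columns → grid now 174
[2] z-view keeps 13 columns → grid now 60
[3] x-view keeps 15 columns → grid now 24

voxel count = 24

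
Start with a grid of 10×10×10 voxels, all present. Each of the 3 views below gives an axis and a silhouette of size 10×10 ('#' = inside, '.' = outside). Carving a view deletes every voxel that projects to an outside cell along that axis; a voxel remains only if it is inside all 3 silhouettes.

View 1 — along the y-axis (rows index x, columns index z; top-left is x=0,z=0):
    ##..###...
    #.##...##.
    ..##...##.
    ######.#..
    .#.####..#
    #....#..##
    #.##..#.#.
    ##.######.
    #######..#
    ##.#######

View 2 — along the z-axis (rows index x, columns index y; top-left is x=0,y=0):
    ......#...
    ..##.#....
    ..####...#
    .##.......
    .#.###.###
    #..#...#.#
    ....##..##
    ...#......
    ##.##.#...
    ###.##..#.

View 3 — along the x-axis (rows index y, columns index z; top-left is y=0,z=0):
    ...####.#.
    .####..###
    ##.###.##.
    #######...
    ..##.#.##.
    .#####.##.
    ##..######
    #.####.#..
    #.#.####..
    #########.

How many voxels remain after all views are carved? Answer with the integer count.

|visual hull| = 157

start: 10×10×10 = 1000 voxels
after view 1 [y-axis, 61 of 100 cells solid] → remaining = 610
after view 2 [z-axis, 38 of 100 cells solid] → remaining = 234
after view 3 [x-axis, 67 of 100 cells solid] → remaining = 157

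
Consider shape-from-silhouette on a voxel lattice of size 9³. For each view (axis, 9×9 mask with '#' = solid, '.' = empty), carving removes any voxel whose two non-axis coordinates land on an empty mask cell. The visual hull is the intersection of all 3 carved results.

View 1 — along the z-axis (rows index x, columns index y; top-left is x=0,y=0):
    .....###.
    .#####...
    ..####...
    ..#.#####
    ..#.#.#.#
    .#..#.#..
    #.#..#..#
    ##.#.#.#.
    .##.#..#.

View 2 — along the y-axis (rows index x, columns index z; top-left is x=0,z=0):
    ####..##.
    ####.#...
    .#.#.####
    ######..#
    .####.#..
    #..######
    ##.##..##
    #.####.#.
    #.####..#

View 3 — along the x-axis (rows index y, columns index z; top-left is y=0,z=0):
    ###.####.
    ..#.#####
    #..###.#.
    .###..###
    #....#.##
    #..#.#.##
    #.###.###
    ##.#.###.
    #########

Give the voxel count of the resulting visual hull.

|visual hull| = 146

initial block: 9^3 = 729
after view 1 [z-axis, 38 of 81 cells solid] → remaining = 342
after view 2 [y-axis, 54 of 81 cells solid] → remaining = 228
after view 3 [x-axis, 55 of 81 cells solid] → remaining = 146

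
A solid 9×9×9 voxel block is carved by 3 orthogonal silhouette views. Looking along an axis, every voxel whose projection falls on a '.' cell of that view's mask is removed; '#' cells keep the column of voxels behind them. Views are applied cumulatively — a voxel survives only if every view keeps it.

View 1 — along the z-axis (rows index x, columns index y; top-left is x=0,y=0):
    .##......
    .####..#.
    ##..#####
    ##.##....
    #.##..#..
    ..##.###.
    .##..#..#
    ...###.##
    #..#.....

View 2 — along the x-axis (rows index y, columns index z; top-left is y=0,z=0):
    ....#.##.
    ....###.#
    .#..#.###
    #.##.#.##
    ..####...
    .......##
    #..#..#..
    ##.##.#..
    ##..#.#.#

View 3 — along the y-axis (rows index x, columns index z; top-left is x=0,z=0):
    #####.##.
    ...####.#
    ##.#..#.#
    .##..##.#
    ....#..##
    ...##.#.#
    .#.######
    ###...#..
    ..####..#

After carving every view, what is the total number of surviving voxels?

94 voxels

before carving: 729 voxels (9×9×9)
carve view 1 (along z, XY-mask fill 38/81): 342 voxels remain
carve view 2 (along x, YZ-mask fill 37/81): 161 voxels remain
carve view 3 (along y, XZ-mask fill 45/81): 94 voxels remain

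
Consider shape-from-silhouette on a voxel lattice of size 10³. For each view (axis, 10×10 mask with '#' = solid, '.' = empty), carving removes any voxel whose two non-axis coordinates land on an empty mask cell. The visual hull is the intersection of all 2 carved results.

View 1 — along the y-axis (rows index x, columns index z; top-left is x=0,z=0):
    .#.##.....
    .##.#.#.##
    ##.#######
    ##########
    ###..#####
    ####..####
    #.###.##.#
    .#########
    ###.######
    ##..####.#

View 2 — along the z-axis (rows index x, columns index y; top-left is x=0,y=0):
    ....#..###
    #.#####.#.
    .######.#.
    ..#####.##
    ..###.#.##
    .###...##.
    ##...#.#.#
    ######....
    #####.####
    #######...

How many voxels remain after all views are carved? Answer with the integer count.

start: 10×10×10 = 1000 voxels
carve view 1 (along y, XZ-mask fill 76/100): 760 voxels remain
carve view 2 (along z, XY-mask fill 63/100): 494 voxels remain

remaining voxels: 494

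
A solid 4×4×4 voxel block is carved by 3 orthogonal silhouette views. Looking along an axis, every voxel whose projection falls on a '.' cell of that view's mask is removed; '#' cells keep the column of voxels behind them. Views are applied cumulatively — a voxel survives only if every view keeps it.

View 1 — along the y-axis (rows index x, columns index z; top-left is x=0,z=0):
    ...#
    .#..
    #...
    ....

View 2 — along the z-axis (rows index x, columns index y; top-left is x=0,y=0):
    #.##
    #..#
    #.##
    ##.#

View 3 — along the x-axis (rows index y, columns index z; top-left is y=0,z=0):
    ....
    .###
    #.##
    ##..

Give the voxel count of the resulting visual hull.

full grid |V| = 64
[1] y-view keeps 3 columns → grid now 12
[2] z-view keeps 11 columns → grid now 8
[3] x-view keeps 8 columns → grid now 4

|visual hull| = 4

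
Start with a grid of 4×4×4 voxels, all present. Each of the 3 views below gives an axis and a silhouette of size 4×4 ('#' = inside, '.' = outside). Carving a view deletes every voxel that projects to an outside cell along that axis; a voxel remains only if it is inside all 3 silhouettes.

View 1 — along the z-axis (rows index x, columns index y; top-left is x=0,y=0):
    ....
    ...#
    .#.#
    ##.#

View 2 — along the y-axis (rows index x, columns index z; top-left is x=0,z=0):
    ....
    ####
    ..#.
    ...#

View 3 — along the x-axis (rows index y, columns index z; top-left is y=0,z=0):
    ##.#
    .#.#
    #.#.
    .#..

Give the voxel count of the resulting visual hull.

3 voxels

initial block: 4^3 = 64
  1. axis=2 (XY plane), |mask|=6  ⇒  voxels=24
  2. axis=1 (XZ plane), |mask|=6  ⇒  voxels=9
  3. axis=0 (YZ plane), |mask|=8  ⇒  voxels=3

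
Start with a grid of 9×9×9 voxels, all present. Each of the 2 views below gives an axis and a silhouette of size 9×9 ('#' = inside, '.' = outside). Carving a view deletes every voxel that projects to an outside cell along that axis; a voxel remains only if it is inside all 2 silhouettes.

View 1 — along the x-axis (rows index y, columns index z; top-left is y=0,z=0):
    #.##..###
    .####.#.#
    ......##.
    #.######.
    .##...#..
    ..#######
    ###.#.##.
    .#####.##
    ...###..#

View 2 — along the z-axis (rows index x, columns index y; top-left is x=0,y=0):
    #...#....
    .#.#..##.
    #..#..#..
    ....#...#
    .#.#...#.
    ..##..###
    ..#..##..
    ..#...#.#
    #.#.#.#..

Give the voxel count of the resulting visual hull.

full grid |V| = 729
carve view 1 (along x, YZ-mask fill 48/81): 432 voxels remain
carve view 2 (along z, XY-mask fill 29/81): 151 voxels remain

remaining voxels: 151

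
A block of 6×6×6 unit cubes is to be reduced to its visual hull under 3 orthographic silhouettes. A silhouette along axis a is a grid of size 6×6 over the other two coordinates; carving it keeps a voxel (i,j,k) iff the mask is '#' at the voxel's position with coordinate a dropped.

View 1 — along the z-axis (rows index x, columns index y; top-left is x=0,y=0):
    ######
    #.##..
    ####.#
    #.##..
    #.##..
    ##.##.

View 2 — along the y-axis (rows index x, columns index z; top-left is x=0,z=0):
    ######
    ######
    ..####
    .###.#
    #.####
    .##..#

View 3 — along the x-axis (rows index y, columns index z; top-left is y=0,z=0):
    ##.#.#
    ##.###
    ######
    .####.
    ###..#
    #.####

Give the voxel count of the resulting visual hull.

88 voxels

full grid |V| = 216
step 1: project along z, AND mask (24/36) → |grid| = 144
step 2: project along y, AND mask (28/36) → |grid| = 113
step 3: project along x, AND mask (28/36) → |grid| = 88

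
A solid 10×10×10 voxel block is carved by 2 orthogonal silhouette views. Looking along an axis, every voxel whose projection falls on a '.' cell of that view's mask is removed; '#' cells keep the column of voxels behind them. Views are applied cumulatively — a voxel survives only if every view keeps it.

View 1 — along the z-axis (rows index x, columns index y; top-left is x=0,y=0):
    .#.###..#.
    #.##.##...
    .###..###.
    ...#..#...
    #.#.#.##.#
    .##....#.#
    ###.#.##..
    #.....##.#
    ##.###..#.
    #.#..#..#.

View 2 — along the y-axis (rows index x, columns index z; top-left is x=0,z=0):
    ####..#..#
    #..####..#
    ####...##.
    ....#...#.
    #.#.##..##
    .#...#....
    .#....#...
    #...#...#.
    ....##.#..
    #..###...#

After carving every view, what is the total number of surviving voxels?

start: 10×10×10 = 1000 voxels
after view 1 [z-axis, 48 of 100 cells solid] → remaining = 480
after view 2 [y-axis, 41 of 100 cells solid] → remaining = 206

|visual hull| = 206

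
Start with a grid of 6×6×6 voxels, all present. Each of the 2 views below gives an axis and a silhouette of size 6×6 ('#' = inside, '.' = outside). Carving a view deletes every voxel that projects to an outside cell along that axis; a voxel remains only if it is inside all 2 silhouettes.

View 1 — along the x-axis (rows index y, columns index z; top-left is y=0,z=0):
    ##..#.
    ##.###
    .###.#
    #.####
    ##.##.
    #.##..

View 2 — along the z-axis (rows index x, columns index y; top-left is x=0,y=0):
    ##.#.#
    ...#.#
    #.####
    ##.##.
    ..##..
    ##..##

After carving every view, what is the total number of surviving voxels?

full grid |V| = 216
V1 x: intersect with YZ mask (24 set) -- 144 left
V2 z: intersect with XY mask (21 set) -- 84 left

voxel count = 84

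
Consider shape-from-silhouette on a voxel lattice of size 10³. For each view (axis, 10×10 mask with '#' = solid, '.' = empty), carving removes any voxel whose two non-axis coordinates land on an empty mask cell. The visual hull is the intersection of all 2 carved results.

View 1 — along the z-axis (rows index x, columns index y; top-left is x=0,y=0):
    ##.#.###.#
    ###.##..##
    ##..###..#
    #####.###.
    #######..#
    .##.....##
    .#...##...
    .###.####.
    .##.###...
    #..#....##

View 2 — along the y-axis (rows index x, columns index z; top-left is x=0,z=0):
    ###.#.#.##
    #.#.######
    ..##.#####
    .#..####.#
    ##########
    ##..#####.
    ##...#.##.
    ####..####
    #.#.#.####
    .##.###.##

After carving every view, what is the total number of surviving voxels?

437 voxels

start: 10×10×10 = 1000 voxels
[1] z-view keeps 59 columns → grid now 590
[2] y-view keeps 72 columns → grid now 437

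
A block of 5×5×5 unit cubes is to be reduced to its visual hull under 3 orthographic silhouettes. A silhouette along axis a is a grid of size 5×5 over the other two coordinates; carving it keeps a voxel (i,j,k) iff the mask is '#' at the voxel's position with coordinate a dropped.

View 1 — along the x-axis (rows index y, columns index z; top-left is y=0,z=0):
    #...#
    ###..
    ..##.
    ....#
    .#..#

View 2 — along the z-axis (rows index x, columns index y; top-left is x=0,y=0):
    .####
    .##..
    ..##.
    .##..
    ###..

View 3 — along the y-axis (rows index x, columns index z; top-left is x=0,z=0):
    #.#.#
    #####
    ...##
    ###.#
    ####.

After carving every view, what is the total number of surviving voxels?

full grid |V| = 125
step 1: project along x, AND mask (10/25) → |grid| = 50
step 2: project along z, AND mask (13/25) → |grid| = 28
step 3: project along y, AND mask (18/25) → |grid| = 22

|visual hull| = 22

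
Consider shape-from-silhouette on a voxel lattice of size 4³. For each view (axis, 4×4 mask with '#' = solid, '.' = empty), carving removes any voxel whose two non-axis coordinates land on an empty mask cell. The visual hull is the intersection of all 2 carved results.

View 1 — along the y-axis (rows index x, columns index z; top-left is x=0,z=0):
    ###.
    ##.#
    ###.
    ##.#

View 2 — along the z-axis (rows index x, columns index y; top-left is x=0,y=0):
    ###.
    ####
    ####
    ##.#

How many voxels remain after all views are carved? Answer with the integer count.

start: 4×4×4 = 64 voxels
after view 1 [y-axis, 12 of 16 cells solid] → remaining = 48
after view 2 [z-axis, 14 of 16 cells solid] → remaining = 42

voxel count = 42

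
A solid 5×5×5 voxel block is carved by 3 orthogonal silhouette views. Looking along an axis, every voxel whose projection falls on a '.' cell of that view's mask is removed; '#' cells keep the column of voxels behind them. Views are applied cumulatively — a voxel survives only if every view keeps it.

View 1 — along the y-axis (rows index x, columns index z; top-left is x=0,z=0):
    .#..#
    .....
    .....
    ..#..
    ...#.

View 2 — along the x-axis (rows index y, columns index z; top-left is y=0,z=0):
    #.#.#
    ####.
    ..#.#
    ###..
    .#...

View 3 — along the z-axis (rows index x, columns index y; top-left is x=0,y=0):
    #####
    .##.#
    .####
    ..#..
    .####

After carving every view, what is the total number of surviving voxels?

initial block: 5^3 = 125
step 1: project along y, AND mask (4/25) → |grid| = 20
step 2: project along x, AND mask (13/25) → |grid| = 10
step 3: project along z, AND mask (17/25) → |grid| = 7

remaining voxels: 7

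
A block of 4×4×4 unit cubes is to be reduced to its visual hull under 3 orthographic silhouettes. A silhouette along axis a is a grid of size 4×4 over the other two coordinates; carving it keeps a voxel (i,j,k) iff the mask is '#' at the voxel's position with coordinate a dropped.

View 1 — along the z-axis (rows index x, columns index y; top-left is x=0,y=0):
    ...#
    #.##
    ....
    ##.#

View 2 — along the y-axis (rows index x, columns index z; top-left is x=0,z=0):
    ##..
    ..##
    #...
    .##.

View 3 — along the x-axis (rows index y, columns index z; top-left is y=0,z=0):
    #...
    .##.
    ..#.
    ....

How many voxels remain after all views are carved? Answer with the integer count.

initial block: 4^3 = 64
V1 z: intersect with XY mask (7 set) -- 28 left
V2 y: intersect with XZ mask (7 set) -- 14 left
V3 x: intersect with YZ mask (4 set) -- 3 left

3 voxels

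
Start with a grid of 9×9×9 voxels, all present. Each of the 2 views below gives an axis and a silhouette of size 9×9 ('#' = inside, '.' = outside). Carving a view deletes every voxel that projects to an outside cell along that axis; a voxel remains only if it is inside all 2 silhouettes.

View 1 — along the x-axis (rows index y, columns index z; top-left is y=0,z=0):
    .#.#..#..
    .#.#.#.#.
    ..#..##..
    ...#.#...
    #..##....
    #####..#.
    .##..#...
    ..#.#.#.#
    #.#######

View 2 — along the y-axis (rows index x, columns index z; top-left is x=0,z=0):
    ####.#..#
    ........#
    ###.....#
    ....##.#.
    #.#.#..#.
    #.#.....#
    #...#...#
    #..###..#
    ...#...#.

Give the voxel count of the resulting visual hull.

116 voxels

initial block: 9^3 = 729
step 1: project along x, AND mask (36/81) → |grid| = 324
step 2: project along y, AND mask (31/81) → |grid| = 116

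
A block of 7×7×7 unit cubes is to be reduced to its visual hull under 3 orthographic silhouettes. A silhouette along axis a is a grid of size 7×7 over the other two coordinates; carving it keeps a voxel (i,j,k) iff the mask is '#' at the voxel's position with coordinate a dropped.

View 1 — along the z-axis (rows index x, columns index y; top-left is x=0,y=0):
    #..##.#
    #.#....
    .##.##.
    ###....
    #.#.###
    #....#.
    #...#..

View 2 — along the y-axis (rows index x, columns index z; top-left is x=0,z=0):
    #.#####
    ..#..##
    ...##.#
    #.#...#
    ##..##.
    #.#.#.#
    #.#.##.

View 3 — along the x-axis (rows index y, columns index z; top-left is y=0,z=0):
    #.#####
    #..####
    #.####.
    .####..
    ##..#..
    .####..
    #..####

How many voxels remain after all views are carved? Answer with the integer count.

voxel count = 62

before carving: 343 voxels (7×7×7)
after view 1 [z-axis, 22 of 49 cells solid] → remaining = 154
after view 2 [y-axis, 27 of 49 cells solid] → remaining = 87
after view 3 [x-axis, 32 of 49 cells solid] → remaining = 62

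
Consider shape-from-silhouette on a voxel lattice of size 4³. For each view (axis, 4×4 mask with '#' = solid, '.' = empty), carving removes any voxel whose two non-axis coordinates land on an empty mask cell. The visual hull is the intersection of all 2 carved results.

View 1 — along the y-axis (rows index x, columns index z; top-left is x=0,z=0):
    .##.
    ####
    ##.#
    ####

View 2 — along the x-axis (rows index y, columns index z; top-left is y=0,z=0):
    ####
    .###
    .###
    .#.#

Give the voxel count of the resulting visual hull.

|visual hull| = 40

start: 4×4×4 = 64 voxels
after view 1 [y-axis, 13 of 16 cells solid] → remaining = 52
after view 2 [x-axis, 12 of 16 cells solid] → remaining = 40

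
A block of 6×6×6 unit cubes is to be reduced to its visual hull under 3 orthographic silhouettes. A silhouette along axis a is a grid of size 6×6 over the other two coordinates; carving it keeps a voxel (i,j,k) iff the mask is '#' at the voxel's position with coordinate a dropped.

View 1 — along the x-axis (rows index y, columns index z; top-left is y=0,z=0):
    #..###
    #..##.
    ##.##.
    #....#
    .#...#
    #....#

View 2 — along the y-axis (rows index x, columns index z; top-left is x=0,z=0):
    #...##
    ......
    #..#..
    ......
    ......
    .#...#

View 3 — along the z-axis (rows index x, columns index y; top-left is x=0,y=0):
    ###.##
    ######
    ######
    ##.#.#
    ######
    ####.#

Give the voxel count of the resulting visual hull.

before carving: 216 voxels (6×6×6)
  1. axis=0 (YZ plane), |mask|=17  ⇒  voxels=102
  2. axis=1 (XZ plane), |mask|=7  ⇒  voxels=26
  3. axis=2 (XY plane), |mask|=32  ⇒  voxels=22

|visual hull| = 22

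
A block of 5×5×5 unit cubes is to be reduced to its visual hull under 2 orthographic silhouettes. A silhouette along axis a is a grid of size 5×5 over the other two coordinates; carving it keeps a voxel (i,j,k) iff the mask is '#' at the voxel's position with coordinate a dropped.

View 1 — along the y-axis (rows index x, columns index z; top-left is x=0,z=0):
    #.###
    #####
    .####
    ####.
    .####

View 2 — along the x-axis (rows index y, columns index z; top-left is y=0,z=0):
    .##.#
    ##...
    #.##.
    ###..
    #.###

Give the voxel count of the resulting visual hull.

|visual hull| = 62

start: 5×5×5 = 125 voxels
[1] y-view keeps 21 columns → grid now 105
[2] x-view keeps 15 columns → grid now 62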